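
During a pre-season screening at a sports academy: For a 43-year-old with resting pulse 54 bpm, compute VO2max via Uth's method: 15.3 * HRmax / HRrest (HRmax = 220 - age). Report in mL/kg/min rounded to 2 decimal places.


Step 1: HRmax = 220 - 43 = 177 bpm
Step 2: Ratio = 177 / 54 = 3.2778
Step 3: VO2max = 15.3 * 3.2778 = 50.15 mL/kg/min

50.15 mL/kg/min


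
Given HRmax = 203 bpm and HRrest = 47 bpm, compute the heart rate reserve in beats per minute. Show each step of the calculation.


Heart rate reserve = maximum HR minus resting HR
HRR = 203 - 47 = 156 bpm

156 bpm


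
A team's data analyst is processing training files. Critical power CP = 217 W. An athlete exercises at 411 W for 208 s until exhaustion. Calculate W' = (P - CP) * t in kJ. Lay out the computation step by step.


P - CP = 411 - 217 = 194 W
W' = 194 * 208 = 40352 J
= 40352 / 1000 = 40.352 kJ

40.352 kJ


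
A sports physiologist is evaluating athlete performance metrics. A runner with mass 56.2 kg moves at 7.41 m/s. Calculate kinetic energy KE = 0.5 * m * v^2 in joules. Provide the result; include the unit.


v^2 = 7.41^2 = 54.9081
KE = 0.5 * 56.2 * 54.9081
= 1542.92 J

1542.92 J


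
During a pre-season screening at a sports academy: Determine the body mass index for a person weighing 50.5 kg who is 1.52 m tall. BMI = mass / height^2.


BMI = mass / height^2
= 50.5 / 1.52^2
= 50.5 / 2.3104
= 21.86 kg/m^2

21.86 kg/m^2


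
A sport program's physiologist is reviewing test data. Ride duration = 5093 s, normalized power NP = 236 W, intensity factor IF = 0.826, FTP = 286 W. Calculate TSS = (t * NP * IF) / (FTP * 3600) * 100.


Numerator = 5093 * 236 * 0.826 = 992809.048
Denominator = 286 * 3600 = 1029600
TSS = 992809.048 / 1029600 * 100
= 96.43

96.43 TSS


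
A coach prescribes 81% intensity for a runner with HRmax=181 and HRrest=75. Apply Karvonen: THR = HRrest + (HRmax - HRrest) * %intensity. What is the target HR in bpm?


Heart rate reserve = 181 - 75 = 106
Intensity fraction = 81 / 100 = 0.81
THR = 75 + 106 * 0.81 = 160.86 bpm

160.86 bpm


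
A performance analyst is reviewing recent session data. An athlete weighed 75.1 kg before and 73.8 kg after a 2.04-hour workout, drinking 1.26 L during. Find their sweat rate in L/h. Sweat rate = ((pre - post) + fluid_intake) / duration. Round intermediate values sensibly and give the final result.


Body mass change = 1.3 kg
Total sweat loss = 1.3 + 1.26 = 2.56 L
Rate = 2.56 / 2.04 = 1.255 L/h

1.255 L/h


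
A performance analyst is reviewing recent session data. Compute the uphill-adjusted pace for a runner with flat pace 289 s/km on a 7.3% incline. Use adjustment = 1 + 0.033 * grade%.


Adjustment factor = 1 + 0.033 * 7.3 = 1.2409
Grade-adjusted pace = 289 * 1.2409 = 358.62 s/km

358.62 s/km


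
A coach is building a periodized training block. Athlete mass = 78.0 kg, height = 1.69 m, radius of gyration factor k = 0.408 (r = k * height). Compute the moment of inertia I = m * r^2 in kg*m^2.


r = k * height = 0.408 * 1.69 = 0.68952 m
r^2 = 0.68952^2 = 0.475438
I = 78.0 * 0.475438 = 37.084 kg*m^2

37.084 kg*m^2


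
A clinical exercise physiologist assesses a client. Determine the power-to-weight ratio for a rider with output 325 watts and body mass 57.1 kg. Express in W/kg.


P/W = 325 / 57.1 = 5.692 W/kg

5.692 W/kg


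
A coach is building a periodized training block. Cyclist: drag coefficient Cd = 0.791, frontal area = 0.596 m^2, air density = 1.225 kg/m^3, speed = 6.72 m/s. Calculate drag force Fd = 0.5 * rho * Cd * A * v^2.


v^2 = 6.72^2 = 45.1584
Fd = 0.5 * 1.225 * 0.791 * 0.596 * 45.1584
= 13.04 N

13.04 N


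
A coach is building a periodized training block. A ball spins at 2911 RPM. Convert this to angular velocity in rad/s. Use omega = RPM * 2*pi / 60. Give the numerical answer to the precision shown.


omega = 2911 * 2 * pi / 60
= 2911 * 6.28318531 / 60
= 18290.352 / 60
= 304.839 rad/s

304.839 rad/s


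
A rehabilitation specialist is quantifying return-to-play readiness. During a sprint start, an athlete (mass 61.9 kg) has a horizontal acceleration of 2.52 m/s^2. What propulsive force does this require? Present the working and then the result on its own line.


Propulsive force = mass * acceleration
= 61.9 kg * 2.52 m/s^2
= 155.99 N

155.99 N


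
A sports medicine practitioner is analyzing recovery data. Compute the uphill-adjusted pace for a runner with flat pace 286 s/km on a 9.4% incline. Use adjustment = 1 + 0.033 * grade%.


Adjustment factor = 1 + 0.033 * 9.4 = 1.3102
Grade-adjusted pace = 286 * 1.3102 = 374.72 s/km

374.72 s/km


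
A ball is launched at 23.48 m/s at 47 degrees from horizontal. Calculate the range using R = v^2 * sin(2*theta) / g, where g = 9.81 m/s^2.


sin(2 * 47) = sin(94) = 0.997564
v^2 = 23.48^2 = 551.3104
R = 551.3104 * 0.997564 / 9.81
= 56.062 m

56.062 m


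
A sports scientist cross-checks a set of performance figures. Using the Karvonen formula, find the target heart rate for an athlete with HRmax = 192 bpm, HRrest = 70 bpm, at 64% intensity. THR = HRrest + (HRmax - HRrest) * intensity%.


HRR = 192 - 70 = 122
THR = 70 + 122 * 0.64
= 70 + 78.08
= 148.08 bpm

148.08 bpm


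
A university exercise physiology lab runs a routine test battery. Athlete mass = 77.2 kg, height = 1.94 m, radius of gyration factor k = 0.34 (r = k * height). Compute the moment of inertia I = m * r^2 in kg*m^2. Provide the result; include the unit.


r = k * height = 0.34 * 1.94 = 0.6596 m
r^2 = 0.6596^2 = 0.435072
I = 77.2 * 0.435072 = 33.588 kg*m^2

33.588 kg*m^2


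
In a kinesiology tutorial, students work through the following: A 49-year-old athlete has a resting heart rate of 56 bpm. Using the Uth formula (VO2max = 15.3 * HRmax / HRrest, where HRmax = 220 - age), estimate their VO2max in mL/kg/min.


HRmax = 220 - 49 = 171 bpm
Ratio = HRmax / HRrest = 171 / 56 = 3.0536
VO2max = 15.3 * 3.0536 = 46.72 mL/kg/min

46.72 mL/kg/min


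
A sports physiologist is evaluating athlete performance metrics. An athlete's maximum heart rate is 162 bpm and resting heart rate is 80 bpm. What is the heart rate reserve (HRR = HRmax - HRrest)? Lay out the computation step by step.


HRR = HRmax - HRrest
= 162 - 80
= 82 bpm

82 bpm


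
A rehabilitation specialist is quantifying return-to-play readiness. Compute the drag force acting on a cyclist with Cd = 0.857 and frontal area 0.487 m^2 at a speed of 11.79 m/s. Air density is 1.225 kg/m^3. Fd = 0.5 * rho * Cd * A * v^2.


Step 1: v^2 = 139.0041
Step 2: Fd = 0.5 * 1.225 * 0.857 * 0.487 * 139.0041
= 35.534 N

35.534 N


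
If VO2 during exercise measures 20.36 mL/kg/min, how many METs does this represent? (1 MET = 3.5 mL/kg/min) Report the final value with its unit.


METs = VO2 / 3.5 = 20.36 / 3.5 = 5.82

5.82 METs


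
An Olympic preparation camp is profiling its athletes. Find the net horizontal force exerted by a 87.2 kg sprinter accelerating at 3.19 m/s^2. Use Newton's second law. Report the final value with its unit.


Newton's second law: F = m * a
F = 87.2 * 3.19 = 278.17 N

278.17 N


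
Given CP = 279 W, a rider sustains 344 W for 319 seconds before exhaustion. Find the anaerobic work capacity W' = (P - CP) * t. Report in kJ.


Excess power = 344 - 279 = 65 W
Work above CP = 65 * 319 = 20735 J
W' = 20.735 kJ

20.735 kJ


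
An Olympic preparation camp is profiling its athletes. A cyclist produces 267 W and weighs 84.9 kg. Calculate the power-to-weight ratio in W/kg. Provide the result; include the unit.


P/W = power / mass
= 267 / 84.9
= 3.145 W/kg

3.145 W/kg


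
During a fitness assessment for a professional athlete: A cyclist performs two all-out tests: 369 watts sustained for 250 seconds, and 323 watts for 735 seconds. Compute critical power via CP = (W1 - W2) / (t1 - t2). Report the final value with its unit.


W1 = P1 * t1 = 369 * 250 = 92250 J
W2 = P2 * t2 = 323 * 735 = 237405 J
CP = (92250 - 237405) / (250 - 735)
= 299.29 W

299.29 W


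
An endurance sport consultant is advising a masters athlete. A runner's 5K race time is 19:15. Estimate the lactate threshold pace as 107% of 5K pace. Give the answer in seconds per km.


Total race time = 19*60 + 15 = 1155 seconds
5K pace = 1155 / 5 = 231.0 sec/km
LT pace = 231.0 * 1.07 = 247.17 sec/km

247.17 s/km


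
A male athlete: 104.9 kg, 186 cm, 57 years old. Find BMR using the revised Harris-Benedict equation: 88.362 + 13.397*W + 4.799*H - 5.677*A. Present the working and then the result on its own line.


Intercept = 88.362
Weight contribution = 13.397 * 104.9 = 1405.3453
Height contribution = 4.799 * 186 = 892.614
Age contribution = 5.677 * 57 = 323.589
BMR = 88.362 + 1405.3453 + 892.614 - 323.589
= 2062.73 kcal/day

2062.73 kcal/day


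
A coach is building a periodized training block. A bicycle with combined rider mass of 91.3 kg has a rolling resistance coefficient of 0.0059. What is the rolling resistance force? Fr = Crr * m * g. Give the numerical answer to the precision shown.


Fr = 0.0059 * 91.3 * 9.81
= 0.53867 * 9.81
= 5.284 N

5.284 N


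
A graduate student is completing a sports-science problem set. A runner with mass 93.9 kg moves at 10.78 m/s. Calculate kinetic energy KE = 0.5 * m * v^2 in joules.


v^2 = 10.78^2 = 116.2084
KE = 0.5 * 93.9 * 116.2084
= 5455.98 J

5455.98 J


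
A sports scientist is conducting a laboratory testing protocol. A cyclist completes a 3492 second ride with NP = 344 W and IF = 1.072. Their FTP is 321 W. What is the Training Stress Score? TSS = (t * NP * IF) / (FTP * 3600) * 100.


t * NP * IF = 3492 * 344 * 1.072 = 1287737.856
FTP * 3600 = 1155600
TSS = (1287737.856 / 1155600) * 100 = 111.43

111.43 TSS


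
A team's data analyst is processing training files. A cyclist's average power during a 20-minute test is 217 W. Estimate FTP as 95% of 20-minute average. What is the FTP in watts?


FTP = 20-min power * 0.95
= 217 * 0.95
= 206.15 W

206.15 W


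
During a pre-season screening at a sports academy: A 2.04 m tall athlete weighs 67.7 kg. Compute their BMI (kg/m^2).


height^2 = 4.1616 m^2
BMI = 67.7 / 4.1616 = 16.27 kg/m^2

16.27 kg/m^2


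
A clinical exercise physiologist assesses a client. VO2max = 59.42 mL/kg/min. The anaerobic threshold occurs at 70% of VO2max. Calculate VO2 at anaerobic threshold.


AT fraction = 70 / 100 = 0.7
AT VO2 = 59.42 * 0.7
= 41.59 mL/kg/min

41.59 mL/kg/min


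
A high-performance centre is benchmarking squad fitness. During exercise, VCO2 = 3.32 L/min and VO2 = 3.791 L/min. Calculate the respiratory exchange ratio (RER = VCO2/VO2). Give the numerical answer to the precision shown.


RER = VCO2 / VO2
= 3.32 / 3.791
= 0.8758

0.8758


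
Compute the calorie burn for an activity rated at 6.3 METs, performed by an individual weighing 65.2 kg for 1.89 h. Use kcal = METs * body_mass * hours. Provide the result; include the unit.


Product of METs and mass = 6.3 * 65.2 = 410.76
Total kcal = 410.76 * 1.89 = 776.34 kcal

776.34 kcal


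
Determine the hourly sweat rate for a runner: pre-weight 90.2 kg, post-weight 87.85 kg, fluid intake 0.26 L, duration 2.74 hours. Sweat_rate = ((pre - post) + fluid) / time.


Mass lost = 90.2 - 87.85 = 2.35 kg
Add fluid consumed: 2.35 + 0.26 = 2.61 L total sweat
Sweat rate = 2.61 / 2.74 = 0.953 L/h

0.953 L/h


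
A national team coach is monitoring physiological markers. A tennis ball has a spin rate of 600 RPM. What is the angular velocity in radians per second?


Convert RPM to rad/s: multiply by 2*pi and divide by 60
omega = 600 * 2 * pi / 60
= 62.832 rad/s

62.832 rad/s


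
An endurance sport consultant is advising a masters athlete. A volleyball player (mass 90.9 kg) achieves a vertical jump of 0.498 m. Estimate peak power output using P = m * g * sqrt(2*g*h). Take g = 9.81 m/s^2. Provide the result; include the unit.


2 * g * h = 2 * 9.81 * 0.498 = 9.77076
sqrt(9.77076) = 3.125821 m/s
P = 90.9 * 9.81 * 3.125821 = 2787.39 W

2787.39 W


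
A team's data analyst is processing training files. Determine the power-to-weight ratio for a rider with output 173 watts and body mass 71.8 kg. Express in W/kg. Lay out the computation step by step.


P/W = 173 / 71.8 = 2.409 W/kg

2.409 W/kg


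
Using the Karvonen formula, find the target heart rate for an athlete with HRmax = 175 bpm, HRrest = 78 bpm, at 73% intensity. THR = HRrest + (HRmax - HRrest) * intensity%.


HRR = 175 - 78 = 97
THR = 78 + 97 * 0.73
= 78 + 70.81
= 148.81 bpm

148.81 bpm


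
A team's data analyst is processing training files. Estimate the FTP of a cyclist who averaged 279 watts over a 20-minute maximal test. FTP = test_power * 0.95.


FTP = 279 * 0.95 = 265.05 W

265.05 W


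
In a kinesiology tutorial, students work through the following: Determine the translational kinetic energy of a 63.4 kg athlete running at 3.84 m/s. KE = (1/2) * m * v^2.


KE = 0.5 * m * v^2
= 0.5 * 63.4 * 3.84^2
= 0.5 * 63.4 * 14.7456
= 467.44 J

467.44 J


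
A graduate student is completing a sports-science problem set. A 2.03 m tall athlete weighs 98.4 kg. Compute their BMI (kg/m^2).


height^2 = 4.1209 m^2
BMI = 98.4 / 4.1209 = 23.88 kg/m^2

23.88 kg/m^2


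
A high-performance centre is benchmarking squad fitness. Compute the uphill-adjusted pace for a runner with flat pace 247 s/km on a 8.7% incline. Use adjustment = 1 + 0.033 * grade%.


Adjustment factor = 1 + 0.033 * 8.7 = 1.2871
Grade-adjusted pace = 247 * 1.2871 = 317.91 s/km

317.91 s/km


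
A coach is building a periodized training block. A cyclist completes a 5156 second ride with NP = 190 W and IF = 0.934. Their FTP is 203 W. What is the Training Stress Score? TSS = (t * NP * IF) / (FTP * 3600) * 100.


t * NP * IF = 5156 * 190 * 0.934 = 914983.76
FTP * 3600 = 730800
TSS = (914983.76 / 730800) * 100 = 125.2

125.2 TSS


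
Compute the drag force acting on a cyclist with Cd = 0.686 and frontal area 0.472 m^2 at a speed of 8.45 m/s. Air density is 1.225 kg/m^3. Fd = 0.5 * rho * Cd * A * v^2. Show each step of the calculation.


Step 1: v^2 = 71.4025
Step 2: Fd = 0.5 * 1.225 * 0.686 * 0.472 * 71.4025
= 14.161 N

14.161 N


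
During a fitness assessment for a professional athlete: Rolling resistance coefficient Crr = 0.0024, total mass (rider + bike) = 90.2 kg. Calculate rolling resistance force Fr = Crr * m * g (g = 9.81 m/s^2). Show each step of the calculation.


Fr = Crr * m * g
= 0.0024 * 90.2 * 9.81
= 2.124 N

2.124 N


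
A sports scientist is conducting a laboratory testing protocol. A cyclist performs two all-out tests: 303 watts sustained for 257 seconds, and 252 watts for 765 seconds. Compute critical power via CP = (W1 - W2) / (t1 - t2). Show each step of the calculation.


W1 = P1 * t1 = 303 * 257 = 77871 J
W2 = P2 * t2 = 252 * 765 = 192780 J
CP = (77871 - 192780) / (257 - 765)
= 226.2 W

226.2 W


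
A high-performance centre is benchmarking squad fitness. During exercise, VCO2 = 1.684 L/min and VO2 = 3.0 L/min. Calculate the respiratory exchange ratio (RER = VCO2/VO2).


RER = VCO2 / VO2
= 1.684 / 3.0
= 0.5613

0.5613


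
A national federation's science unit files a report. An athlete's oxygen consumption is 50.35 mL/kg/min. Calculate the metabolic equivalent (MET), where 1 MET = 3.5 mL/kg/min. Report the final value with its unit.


MET = VO2 / 3.5
= 50.35 / 3.5
= 14.39 METs

14.39 METs


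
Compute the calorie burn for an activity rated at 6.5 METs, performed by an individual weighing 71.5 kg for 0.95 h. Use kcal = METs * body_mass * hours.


Product of METs and mass = 6.5 * 71.5 = 464.75
Total kcal = 464.75 * 0.95 = 441.51 kcal

441.51 kcal


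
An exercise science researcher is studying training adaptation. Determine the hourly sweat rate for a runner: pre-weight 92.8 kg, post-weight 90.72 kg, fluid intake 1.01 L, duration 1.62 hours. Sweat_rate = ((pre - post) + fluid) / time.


Mass lost = 92.8 - 90.72 = 2.08 kg
Add fluid consumed: 2.08 + 1.01 = 3.09 L total sweat
Sweat rate = 3.09 / 1.62 = 1.907 L/h

1.907 L/h


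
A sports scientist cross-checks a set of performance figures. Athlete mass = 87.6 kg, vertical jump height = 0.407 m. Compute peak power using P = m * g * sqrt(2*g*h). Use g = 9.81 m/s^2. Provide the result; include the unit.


sqrt(2 * 9.81 * 0.407) = sqrt(7.98534) = 2.825834 m/s
P = 87.6 * 9.81 * 2.825834
= 2428.4 W

2428.4 W


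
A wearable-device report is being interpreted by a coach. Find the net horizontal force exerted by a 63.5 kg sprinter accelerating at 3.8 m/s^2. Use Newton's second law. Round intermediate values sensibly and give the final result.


Newton's second law: F = m * a
F = 63.5 * 3.8 = 241.3 N

241.3 N


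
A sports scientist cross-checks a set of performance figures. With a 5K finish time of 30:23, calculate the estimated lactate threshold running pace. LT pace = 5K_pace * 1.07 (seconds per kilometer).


Race duration = 1823 s for 5 km
Average pace = 1823 / 5 = 364.6 s/km
LT pace = 364.6 * 1.07
= 390.12 s/km

390.12 s/km


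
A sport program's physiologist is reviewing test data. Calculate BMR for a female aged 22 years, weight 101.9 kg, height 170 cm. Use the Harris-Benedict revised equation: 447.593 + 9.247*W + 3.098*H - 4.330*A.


Substituting values:
W term = 9.247 * 101.9 = 942.2693
H term = 3.098 * 170 = 526.66
A term = 4.330 * 22 = 95.26
BMR = 1821.26 kcal/day

1821.26 kcal/day


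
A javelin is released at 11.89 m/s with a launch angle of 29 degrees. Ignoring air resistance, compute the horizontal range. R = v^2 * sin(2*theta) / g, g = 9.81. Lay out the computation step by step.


Launch speed squared = 141.3721
sin(2 * 29 deg) = 0.848048
Range = 141.3721 * 0.848048 / 9.81
= 12.221 m

12.221 m


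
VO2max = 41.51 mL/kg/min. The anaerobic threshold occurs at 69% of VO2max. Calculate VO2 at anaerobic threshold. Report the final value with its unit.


AT fraction = 69 / 100 = 0.69
AT VO2 = 41.51 * 0.69
= 28.64 mL/kg/min

28.64 mL/kg/min


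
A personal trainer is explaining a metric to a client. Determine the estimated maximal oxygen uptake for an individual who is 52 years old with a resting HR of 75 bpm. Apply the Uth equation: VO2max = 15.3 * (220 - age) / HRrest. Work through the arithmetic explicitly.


HRmax = 220 - 52 = 168
VO2max = 15.3 * (168 / 75)
= 15.3 * 2.24
= 34.27 mL/kg/min

34.27 mL/kg/min


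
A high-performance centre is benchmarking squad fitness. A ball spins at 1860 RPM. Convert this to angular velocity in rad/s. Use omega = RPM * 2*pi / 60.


omega = 1860 * 2 * pi / 60
= 1860 * 6.28318531 / 60
= 11686.725 / 60
= 194.779 rad/s

194.779 rad/s


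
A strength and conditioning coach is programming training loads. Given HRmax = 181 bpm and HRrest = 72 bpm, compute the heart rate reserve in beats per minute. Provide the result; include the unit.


Heart rate reserve = maximum HR minus resting HR
HRR = 181 - 72 = 109 bpm

109 bpm


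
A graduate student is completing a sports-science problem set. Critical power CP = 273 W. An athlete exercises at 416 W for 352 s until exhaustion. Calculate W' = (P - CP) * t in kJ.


P - CP = 416 - 273 = 143 W
W' = 143 * 352 = 50336 J
= 50336 / 1000 = 50.336 kJ

50.336 kJ


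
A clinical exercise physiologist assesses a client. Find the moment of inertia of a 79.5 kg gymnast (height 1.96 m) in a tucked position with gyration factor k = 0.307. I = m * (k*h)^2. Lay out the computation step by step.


Radius of gyration = 0.307 * 1.96 = 0.60172 m
I = 79.5 * 0.60172^2
= 79.5 * 0.362067
= 28.784 kg*m^2

28.784 kg*m^2


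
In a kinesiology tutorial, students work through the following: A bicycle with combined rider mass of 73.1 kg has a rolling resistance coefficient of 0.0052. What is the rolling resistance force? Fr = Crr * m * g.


Fr = 0.0052 * 73.1 * 9.81
= 0.38012 * 9.81
= 3.729 N

3.729 N


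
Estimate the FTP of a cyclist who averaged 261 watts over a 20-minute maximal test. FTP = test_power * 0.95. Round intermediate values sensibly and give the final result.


FTP = 261 * 0.95 = 247.95 W

247.95 W


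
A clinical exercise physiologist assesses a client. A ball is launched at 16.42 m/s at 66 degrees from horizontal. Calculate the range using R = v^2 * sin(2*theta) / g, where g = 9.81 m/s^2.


sin(2 * 66) = sin(132) = 0.743145
v^2 = 16.42^2 = 269.6164
R = 269.6164 * 0.743145 / 9.81
= 20.424 m

20.424 m


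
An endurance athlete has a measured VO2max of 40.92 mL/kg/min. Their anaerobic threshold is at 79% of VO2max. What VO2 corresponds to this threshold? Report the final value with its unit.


Anaerobic threshold VO2 = VO2max * 79%
= 40.92 * 0.79
= 32.33 mL/kg/min

32.33 mL/kg/min


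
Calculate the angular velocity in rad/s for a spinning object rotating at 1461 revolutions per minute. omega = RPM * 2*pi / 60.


omega = RPM * 2*pi / 60
= 1461 * 6.28318531 / 60
= 152.996 rad/s

152.996 rad/s


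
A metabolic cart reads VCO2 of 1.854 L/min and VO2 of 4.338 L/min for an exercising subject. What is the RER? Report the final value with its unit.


RER = VCO2 / VO2 = 1.854 / 4.338 = 0.4274

0.4274


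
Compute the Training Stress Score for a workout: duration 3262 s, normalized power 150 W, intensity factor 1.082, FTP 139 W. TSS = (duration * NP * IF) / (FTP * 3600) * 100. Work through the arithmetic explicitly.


Product = 3262 * 150 * 1.082 = 529422.6
Base = 139 * 3600 = 500400
TSS = 529422.6 / 500400 * 100 = 105.8

105.8 TSS


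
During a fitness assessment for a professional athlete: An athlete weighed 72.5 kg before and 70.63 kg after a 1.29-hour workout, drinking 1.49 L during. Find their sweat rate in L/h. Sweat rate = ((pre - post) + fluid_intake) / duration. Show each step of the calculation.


Body mass change = 1.87 kg
Total sweat loss = 1.87 + 1.49 = 3.36 L
Rate = 3.36 / 1.29 = 2.605 L/h

2.605 L/h


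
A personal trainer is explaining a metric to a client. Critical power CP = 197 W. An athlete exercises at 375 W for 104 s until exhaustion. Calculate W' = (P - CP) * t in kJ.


P - CP = 375 - 197 = 178 W
W' = 178 * 104 = 18512 J
= 18512 / 1000 = 18.512 kJ

18.512 kJ


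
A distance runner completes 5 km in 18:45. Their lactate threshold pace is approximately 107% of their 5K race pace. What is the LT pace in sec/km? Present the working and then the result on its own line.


Convert to seconds: 18 min 45 s = 1125 s
Pace per km = 1125 / 5 = 225.0 s/km
LT pace = 225.0 * 1.07 = 240.75 s/km

240.75 s/km


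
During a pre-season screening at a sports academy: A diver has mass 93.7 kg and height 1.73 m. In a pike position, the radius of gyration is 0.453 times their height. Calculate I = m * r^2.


r = 0.453 * 1.73 = 0.78369 m
I = m * r^2 = 93.7 * 0.61417 = 57.548 kg*m^2

57.548 kg*m^2


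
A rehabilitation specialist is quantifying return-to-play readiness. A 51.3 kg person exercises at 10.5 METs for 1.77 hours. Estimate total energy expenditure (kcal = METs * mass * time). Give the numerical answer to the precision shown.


Energy = METs * mass(kg) * time(h)
= 10.5 * 51.3 * 1.77
= 953.41 kcal

953.41 kcal


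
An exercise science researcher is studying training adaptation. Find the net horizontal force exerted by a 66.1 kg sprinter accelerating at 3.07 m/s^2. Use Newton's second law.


Newton's second law: F = m * a
F = 66.1 * 3.07 = 202.93 N

202.93 N


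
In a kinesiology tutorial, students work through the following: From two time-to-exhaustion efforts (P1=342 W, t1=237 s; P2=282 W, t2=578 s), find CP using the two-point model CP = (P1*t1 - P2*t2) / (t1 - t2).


Work in trial 1 = 81054 J
Work in trial 2 = 162996 J
Delta work = -81942 J
Delta time = -341 s
CP = -81942 / -341 = 240.3 W

240.3 W


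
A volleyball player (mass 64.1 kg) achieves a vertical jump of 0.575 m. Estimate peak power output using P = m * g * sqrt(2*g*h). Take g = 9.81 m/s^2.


2 * g * h = 2 * 9.81 * 0.575 = 11.2815
sqrt(11.2815) = 3.358794 m/s
P = 64.1 * 9.81 * 3.358794 = 2112.08 W

2112.08 W


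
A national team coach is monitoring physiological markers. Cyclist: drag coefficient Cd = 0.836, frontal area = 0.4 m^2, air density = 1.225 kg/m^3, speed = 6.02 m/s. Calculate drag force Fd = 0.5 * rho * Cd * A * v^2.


v^2 = 6.02^2 = 36.2404
Fd = 0.5 * 1.225 * 0.836 * 0.4 * 36.2404
= 7.423 N

7.423 N


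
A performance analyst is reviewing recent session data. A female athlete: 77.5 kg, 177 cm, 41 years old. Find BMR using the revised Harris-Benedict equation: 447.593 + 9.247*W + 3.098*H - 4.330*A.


Intercept = 447.593
Weight contribution = 9.247 * 77.5 = 716.6425
Height contribution = 3.098 * 177 = 548.346
Age contribution = 4.33 * 41 = 177.53
BMR = 447.593 + 716.6425 + 548.346 - 177.53
= 1535.05 kcal/day

1535.05 kcal/day


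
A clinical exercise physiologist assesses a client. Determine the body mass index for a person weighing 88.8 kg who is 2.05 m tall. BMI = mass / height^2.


BMI = mass / height^2
= 88.8 / 2.05^2
= 88.8 / 4.2025
= 21.13 kg/m^2

21.13 kg/m^2


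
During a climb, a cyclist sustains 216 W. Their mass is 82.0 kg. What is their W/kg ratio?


Power-to-weight = 216 W / 82.0 kg
= 2.634 W/kg

2.634 W/kg


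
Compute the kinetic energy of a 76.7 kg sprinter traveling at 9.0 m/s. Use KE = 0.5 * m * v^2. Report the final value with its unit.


Velocity squared = 81.0
KE = 0.5 * 76.7 * 81.0 = 3106.35 J

3106.35 J


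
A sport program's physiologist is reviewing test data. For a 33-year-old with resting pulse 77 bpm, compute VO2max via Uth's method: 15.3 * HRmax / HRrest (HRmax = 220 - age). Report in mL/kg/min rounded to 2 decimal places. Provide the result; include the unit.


Step 1: HRmax = 220 - 33 = 187 bpm
Step 2: Ratio = 187 / 77 = 2.4286
Step 3: VO2max = 15.3 * 2.4286 = 37.16 mL/kg/min

37.16 mL/kg/min


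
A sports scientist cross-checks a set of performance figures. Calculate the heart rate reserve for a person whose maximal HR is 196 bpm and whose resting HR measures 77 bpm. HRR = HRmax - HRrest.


HRmax = 196 bpm
HRrest = 77 bpm
HRR = 196 - 77 = 119 bpm

119 bpm


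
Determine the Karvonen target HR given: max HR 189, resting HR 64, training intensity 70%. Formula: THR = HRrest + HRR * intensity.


HRR = HRmax - HRrest = 189 - 64 = 125
THR = 64 + 125 * 0.7
= 151.5 bpm

151.5 bpm


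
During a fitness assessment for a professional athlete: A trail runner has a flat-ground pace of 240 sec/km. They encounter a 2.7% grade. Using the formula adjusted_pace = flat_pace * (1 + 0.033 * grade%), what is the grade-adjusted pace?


Grade factor = 1 + 0.033 * 2.7 = 1.0891
Adjusted = 240 * 1.0891 = 261.38 sec/km

261.38 s/km


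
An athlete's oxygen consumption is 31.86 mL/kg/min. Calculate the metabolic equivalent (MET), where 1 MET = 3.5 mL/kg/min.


MET = VO2 / 3.5
= 31.86 / 3.5
= 9.1 METs

9.1 METs


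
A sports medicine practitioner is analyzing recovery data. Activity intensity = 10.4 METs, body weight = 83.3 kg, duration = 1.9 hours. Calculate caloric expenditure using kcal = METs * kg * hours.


kcal = 10.4 * 83.3 * 1.9
= 866.32 * 1.9
= 1646.01 kcal

1646.01 kcal


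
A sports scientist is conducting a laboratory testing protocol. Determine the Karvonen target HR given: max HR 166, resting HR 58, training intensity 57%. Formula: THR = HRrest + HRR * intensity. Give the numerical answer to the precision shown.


HRR = HRmax - HRrest = 166 - 58 = 108
THR = 58 + 108 * 0.57
= 119.56 bpm

119.56 bpm


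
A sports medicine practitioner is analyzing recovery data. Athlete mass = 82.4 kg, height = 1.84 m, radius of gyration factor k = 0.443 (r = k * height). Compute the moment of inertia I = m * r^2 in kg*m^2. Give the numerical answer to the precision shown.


r = k * height = 0.443 * 1.84 = 0.81512 m
r^2 = 0.81512^2 = 0.664421
I = 82.4 * 0.664421 = 54.748 kg*m^2

54.748 kg*m^2


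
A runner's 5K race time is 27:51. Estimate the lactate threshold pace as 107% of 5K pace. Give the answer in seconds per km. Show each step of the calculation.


Total race time = 27*60 + 51 = 1671 seconds
5K pace = 1671 / 5 = 334.2 sec/km
LT pace = 334.2 * 1.07 = 357.59 sec/km

357.59 s/km


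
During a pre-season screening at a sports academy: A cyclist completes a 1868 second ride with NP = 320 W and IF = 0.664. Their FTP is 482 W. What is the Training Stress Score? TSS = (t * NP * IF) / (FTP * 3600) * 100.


t * NP * IF = 1868 * 320 * 0.664 = 396912.64
FTP * 3600 = 1735200
TSS = (396912.64 / 1735200) * 100 = 22.87

22.87 TSS


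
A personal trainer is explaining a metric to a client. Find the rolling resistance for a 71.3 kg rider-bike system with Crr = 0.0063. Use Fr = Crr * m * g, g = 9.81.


m * g = 71.3 * 9.81 = 699.453 N
Fr = 0.0063 * 699.453 = 4.407 N

4.407 N


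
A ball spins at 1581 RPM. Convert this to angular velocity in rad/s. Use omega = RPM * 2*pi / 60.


omega = 1581 * 2 * pi / 60
= 1581 * 6.28318531 / 60
= 9933.716 / 60
= 165.562 rad/s

165.562 rad/s


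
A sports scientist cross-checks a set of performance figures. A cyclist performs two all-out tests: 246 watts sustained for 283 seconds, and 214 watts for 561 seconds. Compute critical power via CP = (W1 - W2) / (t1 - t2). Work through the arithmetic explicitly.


W1 = P1 * t1 = 246 * 283 = 69618 J
W2 = P2 * t2 = 214 * 561 = 120054 J
CP = (69618 - 120054) / (283 - 561)
= 181.42 W

181.42 W


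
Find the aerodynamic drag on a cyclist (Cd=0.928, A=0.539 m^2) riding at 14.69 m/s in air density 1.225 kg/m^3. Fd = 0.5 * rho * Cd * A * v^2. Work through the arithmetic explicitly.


Fd = 0.5 * 1.225 * 0.928 * 0.539 * 14.69^2
= 0.5 * 1.225 * 0.928 * 0.539 * 215.7961
= 66.113 N

66.113 N


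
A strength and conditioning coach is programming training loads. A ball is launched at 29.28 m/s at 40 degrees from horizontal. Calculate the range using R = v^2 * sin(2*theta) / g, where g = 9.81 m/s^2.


sin(2 * 40) = sin(80) = 0.984808
v^2 = 29.28^2 = 857.3184
R = 857.3184 * 0.984808 / 9.81
= 86.065 m

86.065 m


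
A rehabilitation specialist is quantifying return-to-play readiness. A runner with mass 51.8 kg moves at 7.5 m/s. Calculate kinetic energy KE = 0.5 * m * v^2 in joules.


v^2 = 7.5^2 = 56.25
KE = 0.5 * 51.8 * 56.25
= 1456.88 J

1456.88 J


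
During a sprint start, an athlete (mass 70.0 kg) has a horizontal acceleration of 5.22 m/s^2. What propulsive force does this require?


Propulsive force = mass * acceleration
= 70.0 kg * 5.22 m/s^2
= 365.4 N

365.4 N


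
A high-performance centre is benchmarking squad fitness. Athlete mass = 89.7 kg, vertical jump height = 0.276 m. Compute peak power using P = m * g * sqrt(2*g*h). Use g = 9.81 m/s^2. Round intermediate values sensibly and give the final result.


sqrt(2 * 9.81 * 0.276) = sqrt(5.41512) = 2.327041 m/s
P = 89.7 * 9.81 * 2.327041
= 2047.7 W

2047.7 W


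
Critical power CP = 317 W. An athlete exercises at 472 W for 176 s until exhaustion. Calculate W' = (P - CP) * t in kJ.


P - CP = 472 - 317 = 155 W
W' = 155 * 176 = 27280 J
= 27280 / 1000 = 27.28 kJ

27.28 kJ


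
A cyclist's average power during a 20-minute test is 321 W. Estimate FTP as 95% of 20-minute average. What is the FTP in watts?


FTP = 20-min power * 0.95
= 321 * 0.95
= 304.95 W

304.95 W


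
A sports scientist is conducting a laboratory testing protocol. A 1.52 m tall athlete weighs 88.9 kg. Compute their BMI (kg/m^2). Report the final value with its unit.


height^2 = 2.3104 m^2
BMI = 88.9 / 2.3104 = 38.48 kg/m^2

38.48 kg/m^2


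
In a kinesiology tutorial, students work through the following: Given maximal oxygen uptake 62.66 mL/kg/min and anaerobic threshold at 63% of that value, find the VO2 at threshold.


Percentage as decimal = 0.63
VO2 at AT = 62.66 * 0.63 = 39.48 mL/kg/min

39.48 mL/kg/min


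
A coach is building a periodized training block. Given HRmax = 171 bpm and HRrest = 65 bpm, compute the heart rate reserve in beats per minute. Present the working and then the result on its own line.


Heart rate reserve = maximum HR minus resting HR
HRR = 171 - 65 = 106 bpm

106 bpm


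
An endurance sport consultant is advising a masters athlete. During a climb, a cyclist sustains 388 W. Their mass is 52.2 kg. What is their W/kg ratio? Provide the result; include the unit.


Power-to-weight = 388 W / 52.2 kg
= 7.433 W/kg

7.433 W/kg


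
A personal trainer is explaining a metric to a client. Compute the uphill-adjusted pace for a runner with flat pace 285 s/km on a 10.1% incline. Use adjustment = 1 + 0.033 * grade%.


Adjustment factor = 1 + 0.033 * 10.1 = 1.3333
Grade-adjusted pace = 285 * 1.3333 = 379.99 s/km

379.99 s/km


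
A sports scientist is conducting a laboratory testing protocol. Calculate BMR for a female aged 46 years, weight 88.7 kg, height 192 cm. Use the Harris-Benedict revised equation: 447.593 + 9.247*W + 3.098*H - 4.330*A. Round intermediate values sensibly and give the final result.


Substituting values:
W term = 9.247 * 88.7 = 820.2089
H term = 3.098 * 192 = 594.816
A term = 4.330 * 46 = 199.18
BMR = 1663.44 kcal/day

1663.44 kcal/day


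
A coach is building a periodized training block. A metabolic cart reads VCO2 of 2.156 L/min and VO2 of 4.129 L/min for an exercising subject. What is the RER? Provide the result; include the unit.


RER = VCO2 / VO2 = 2.156 / 4.129 = 0.5222

0.5222


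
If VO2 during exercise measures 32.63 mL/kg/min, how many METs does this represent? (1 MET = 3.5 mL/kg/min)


METs = VO2 / 3.5 = 32.63 / 3.5 = 9.32

9.32 METs


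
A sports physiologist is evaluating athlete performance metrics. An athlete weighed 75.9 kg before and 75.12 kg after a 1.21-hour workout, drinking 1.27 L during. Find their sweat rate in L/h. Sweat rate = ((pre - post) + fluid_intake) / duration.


Body mass change = 0.78 kg
Total sweat loss = 0.78 + 1.27 = 2.05 L
Rate = 2.05 / 1.21 = 1.694 L/h

1.694 L/h


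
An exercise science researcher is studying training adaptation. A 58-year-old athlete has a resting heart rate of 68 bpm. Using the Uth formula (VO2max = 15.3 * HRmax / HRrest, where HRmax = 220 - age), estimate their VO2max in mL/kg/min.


HRmax = 220 - 58 = 162 bpm
Ratio = HRmax / HRrest = 162 / 68 = 2.3824
VO2max = 15.3 * 2.3824 = 36.45 mL/kg/min

36.45 mL/kg/min


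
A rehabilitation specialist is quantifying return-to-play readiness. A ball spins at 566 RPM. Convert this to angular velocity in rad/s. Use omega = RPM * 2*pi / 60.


omega = 566 * 2 * pi / 60
= 566 * 6.28318531 / 60
= 3556.283 / 60
= 59.271 rad/s

59.271 rad/s


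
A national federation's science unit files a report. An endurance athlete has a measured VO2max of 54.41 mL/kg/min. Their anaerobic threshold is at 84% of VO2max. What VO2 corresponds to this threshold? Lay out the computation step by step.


Anaerobic threshold VO2 = VO2max * 84%
= 54.41 * 0.84
= 45.7 mL/kg/min

45.7 mL/kg/min


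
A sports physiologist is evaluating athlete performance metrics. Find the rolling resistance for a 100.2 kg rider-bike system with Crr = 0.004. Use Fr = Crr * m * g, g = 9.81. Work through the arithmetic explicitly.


m * g = 100.2 * 9.81 = 982.962 N
Fr = 0.004 * 982.962 = 3.932 N

3.932 N


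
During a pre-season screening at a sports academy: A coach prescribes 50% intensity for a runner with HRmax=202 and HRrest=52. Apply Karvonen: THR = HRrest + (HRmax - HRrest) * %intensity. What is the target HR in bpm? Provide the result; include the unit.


Heart rate reserve = 202 - 52 = 150
Intensity fraction = 50 / 100 = 0.5
THR = 52 + 150 * 0.5 = 127.0 bpm

127.0 bpm


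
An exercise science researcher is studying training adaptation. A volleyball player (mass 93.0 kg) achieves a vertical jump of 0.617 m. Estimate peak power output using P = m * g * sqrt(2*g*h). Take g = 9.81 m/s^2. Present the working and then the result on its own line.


2 * g * h = 2 * 9.81 * 0.617 = 12.10554
sqrt(12.10554) = 3.479302 m/s
P = 93.0 * 9.81 * 3.479302 = 3174.27 W

3174.27 W


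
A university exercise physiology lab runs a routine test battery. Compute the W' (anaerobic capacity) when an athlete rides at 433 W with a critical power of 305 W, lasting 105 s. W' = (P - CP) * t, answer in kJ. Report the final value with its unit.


Above-CP power = 128 W
Duration = 105 s
W' = 128 * 105 = 13440 J
Convert: 13440 / 1000 = 13.44 kJ

13.44 kJ


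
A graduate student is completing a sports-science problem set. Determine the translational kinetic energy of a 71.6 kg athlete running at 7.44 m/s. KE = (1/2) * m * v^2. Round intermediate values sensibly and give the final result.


KE = 0.5 * m * v^2
= 0.5 * 71.6 * 7.44^2
= 0.5 * 71.6 * 55.3536
= 1981.66 J

1981.66 J


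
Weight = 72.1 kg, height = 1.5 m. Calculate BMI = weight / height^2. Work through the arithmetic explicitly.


height^2 = 1.5^2 = 2.25
BMI = 72.1 / 2.25 = 32.04 kg/m^2

32.04 kg/m^2


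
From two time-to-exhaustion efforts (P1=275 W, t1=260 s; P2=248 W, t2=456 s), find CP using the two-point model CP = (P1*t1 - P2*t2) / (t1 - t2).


Work in trial 1 = 71500 J
Work in trial 2 = 113088 J
Delta work = -41588 J
Delta time = -196 s
CP = -41588 / -196 = 212.18 W

212.18 W


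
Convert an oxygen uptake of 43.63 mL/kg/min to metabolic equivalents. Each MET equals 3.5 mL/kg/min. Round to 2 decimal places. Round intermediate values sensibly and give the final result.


One MET = 3.5 mL/kg/min
Number of METs = 43.63 / 3.5
= 12.47 METs

12.47 METs


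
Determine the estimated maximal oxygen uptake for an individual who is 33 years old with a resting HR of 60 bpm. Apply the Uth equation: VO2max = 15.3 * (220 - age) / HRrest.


HRmax = 220 - 33 = 187
VO2max = 15.3 * (187 / 60)
= 15.3 * 3.1167
= 47.69 mL/kg/min

47.69 mL/kg/min


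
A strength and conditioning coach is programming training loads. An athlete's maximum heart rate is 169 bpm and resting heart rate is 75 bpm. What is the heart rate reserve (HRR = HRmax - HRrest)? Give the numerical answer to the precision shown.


HRR = HRmax - HRrest
= 169 - 75
= 94 bpm

94 bpm


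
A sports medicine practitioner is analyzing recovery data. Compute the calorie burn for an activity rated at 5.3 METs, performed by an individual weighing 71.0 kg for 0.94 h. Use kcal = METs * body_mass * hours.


Product of METs and mass = 5.3 * 71.0 = 376.3
Total kcal = 376.3 * 0.94 = 353.72 kcal

353.72 kcal


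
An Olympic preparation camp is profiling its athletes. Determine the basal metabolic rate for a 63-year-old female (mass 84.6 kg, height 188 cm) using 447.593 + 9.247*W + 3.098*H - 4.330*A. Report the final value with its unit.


BMR = 447.593 + 9.247*84.6 + 3.098*188 - 4.330*63
= 1539.52 kcal/day

1539.52 kcal/day


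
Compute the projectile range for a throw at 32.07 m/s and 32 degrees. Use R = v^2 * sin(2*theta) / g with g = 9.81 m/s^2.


Two times the angle = 64 degrees
sin(64) = 0.898794
R = 1028.4849 * 0.898794 / 9.81 = 94.23 m

94.23 m


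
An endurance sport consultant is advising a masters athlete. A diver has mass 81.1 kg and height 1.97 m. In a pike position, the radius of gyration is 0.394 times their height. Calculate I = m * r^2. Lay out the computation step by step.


r = 0.394 * 1.97 = 0.77618 m
I = m * r^2 = 81.1 * 0.602455 = 48.859 kg*m^2

48.859 kg*m^2


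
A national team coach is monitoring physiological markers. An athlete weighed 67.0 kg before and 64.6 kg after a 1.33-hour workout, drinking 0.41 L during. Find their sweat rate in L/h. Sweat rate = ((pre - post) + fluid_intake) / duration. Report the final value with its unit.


Body mass change = 2.4 kg
Total sweat loss = 2.4 + 0.41 = 2.81 L
Rate = 2.81 / 1.33 = 2.113 L/h

2.113 L/h


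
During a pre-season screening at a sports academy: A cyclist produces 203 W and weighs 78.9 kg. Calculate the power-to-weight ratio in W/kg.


P/W = power / mass
= 203 / 78.9
= 2.573 W/kg

2.573 W/kg


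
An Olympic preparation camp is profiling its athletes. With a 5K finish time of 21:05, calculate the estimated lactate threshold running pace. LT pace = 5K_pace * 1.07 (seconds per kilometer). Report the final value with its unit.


Race duration = 1265 s for 5 km
Average pace = 1265 / 5 = 253.0 s/km
LT pace = 253.0 * 1.07
= 270.71 s/km

270.71 s/km
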